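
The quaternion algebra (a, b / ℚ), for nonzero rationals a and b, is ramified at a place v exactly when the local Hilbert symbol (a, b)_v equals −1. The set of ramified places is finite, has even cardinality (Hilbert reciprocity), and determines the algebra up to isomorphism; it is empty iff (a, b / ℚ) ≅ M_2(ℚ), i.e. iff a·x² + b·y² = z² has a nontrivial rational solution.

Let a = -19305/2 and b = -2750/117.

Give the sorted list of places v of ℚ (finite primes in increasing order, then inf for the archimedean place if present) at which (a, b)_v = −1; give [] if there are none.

Mod squares: a ≡ -4290, b ≡ -1430. Check v ∈ {∞, 2, 3, 5, 11, 13}.
v=5: a=5^1·(≡2), b=5^3·(≡4) mod 5; (2|5)=-1, (4|5)=+1; (−1)^{1·3·2}·(-1)^3·(+1)^1 = -1.
v=11: a=11^1·(≡8), b=11^1·(≡2) mod 11; (8|11)=-1, (2|11)=-1; (−1)^{1·1·5}·(-1)^1·(-1)^1 = -1.
v=∞: -4290 < 0 and -1430 < 0  ⇒  (a,b)_∞ = -1.
v=13: a=13^1·(≡5), b=13^-1·(≡5) mod 13; (5|13)=-1, (5|13)=-1; (−1)^{1·-1·6}·(-1)^-1·(-1)^1 = +1.
v=2: v_2(a)=-1, v_2(b)=1; units ≡ 7, 5 (mod 8); ε·ε+αω+βω = 1·0+-1·1+1·0 ≡ 1  ⇒  (a,b)_2 = -1.
v=3: a=3^3·(≡1), b=3^-2·(≡1) mod 3; (1|3)=+1, (1|3)=+1; (−1)^{3·-2·1}·(+1)^-2·(+1)^3 = +1.
|Ram(-4290, -1430)| = 4, even; anisotropic at {2, 5, 11, ∞}.

[2, 5, 11, inf]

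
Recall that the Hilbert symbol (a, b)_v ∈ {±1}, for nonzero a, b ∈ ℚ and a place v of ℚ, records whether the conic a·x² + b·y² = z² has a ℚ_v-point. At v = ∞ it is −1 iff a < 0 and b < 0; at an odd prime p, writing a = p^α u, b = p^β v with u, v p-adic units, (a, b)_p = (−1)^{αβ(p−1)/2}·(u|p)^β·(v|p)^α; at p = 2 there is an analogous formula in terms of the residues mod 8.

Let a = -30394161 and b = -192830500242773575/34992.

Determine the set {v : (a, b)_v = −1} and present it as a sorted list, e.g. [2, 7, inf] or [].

[2, inf]

Mod squares: a ≡ -41, b ≡ -21. Check v ∈ {∞, 2, 3, 5, 7, 13, 31, 41}.
v=41: a=41^3·(≡10), b=41^4·(≡10) mod 41; (10|41)=+1, (10|41)=+1; (−1)^{3·4·20}·(+1)^4·(+1)^3 = +1.
v=3: a=3^2·(≡1), b=3^-7·(≡2) mod 3; (1|3)=+1, (2|3)=-1; (−1)^{2·-7·1}·(+1)^-7·(-1)^2 = +1.
v=31: a=31^0·(≡6), b=31^2·(≡5) mod 31; (6|31)=-1, (5|31)=+1; (−1)^{0·2·15}·(-1)^2·(+1)^0 = +1.
v=13: a=13^0·(≡8), b=13^2·(≡5) mod 13; (8|13)=-1, (5|13)=-1; (−1)^{0·2·6}·(-1)^2·(-1)^0 = +1.
v=∞: -41 < 0 and -21 < 0  ⇒  (a,b)_∞ = -1.
v=7: a=7^2·(≡2), b=7^5·(≡1) mod 7; (2|7)=+1, (1|7)=+1; (−1)^{2·5·3}·(+1)^5·(+1)^2 = +1.
v=5: a=5^0·(≡4), b=5^2·(≡1) mod 5; (4|5)=+1, (1|5)=+1; (−1)^{0·2·2}·(+1)^2·(+1)^0 = +1.
v=2: v_2(a)=0, v_2(b)=-4; units ≡ 7, 3 (mod 8); ε·ε+αω+βω = 1·1+0·1+-4·0 ≡ 1  ⇒  (a,b)_2 = -1.
|Ram(-41, -21)| = 2, even; anisotropic at {2, ∞}.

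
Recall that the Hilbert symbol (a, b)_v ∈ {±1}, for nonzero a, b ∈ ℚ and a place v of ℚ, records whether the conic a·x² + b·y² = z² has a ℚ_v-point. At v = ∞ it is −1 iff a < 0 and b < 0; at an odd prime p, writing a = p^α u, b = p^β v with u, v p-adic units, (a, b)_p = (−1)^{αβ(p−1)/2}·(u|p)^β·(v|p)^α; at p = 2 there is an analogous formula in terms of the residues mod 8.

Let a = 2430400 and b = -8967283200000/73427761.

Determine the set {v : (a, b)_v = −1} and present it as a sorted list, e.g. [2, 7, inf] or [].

(a, b) ≡ (31, -5) mod (ℚ^×)²; places V = {2, 3, 5, 7, 11, 19, 31, 41, ∞}.
(a,b)_2: α=6, β=12; u≡7, v≡3 (mod 8); ε(u)ε(v)=1·1, αω(v)=6·1, βω(u)=12·0; sum ≡ 1  ⇒  -1.
(a,b)_41: α=0, u≡2; β=-2, v≡25 (mod 41); (2|41)=+1, (25|41)=+1; sign (−1)^0·+1^-2·+1^0 = +1.
(a,b)_11: α=0, u≡5; β=-2, v≡10 (mod 11); (5|11)=+1, (10|11)=-1; sign (−1)^0·+1^-2·-1^0 = +1.
(a,b)_19: α=0, u≡15; β=-2, v≡12 (mod 19); (15|19)=-1, (12|19)=-1; sign (−1)^0·-1^-2·-1^0 = +1.
(a,b)_31: α=1, u≡1; β=2, v≡23 (mod 31); (1|31)=+1, (23|31)=-1; sign (−1)^0·+1^2·-1^1 = -1.
(a,b)_∞: sgn(31)=+, sgn(-5)=−, so +1.
(a,b)_5: α=2, u≡1; β=5, v≡1 (mod 5); (1|5)=+1, (1|5)=+1; sign (−1)^0·+1^5·+1^2 = +1.
(a,b)_7: α=2, u≡5; β=0, v≡1 (mod 7); (5|7)=-1, (1|7)=+1; sign (−1)^0·-1^0·+1^2 = +1.
(a,b)_3: α=0, u≡1; β=6, v≡1 (mod 3); (1|3)=+1, (1|3)=+1; sign (−1)^0·+1^6·+1^0 = +1.
|Ram(31, -5)| = 2, even; anisotropic at {2, 31}.

[2, 31]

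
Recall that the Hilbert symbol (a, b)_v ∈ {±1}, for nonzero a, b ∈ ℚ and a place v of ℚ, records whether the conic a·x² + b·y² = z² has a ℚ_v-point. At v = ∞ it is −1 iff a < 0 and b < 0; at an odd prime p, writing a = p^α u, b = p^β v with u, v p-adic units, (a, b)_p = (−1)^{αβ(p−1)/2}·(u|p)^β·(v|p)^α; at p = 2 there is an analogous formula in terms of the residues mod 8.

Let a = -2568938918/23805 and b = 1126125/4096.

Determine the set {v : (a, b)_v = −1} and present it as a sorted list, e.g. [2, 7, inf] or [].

(a, b) ≡ (-910, 5005) mod (ℚ^×)²; places V = {2, 3, 5, 7, 11, 13, 17, 23, ∞}.
(a,b)_5: α=-1, u≡2; β=3, v≡4 (mod 5); (2|5)=-1, (4|5)=+1; sign (−1)^0·-1^3·+1^-1 = -1.
(a,b)_13: α=3, u≡2; β=1, v≡6 (mod 13); (2|13)=-1, (6|13)=-1; sign (−1)^0·-1^1·-1^3 = +1.
(a,b)_∞: sgn(-910)=−, sgn(5005)=+, so +1.
(a,b)_17: α=4, u≡16; β=0, v≡6 (mod 17); (16|17)=+1, (6|17)=-1; sign (−1)^0·+1^0·-1^4 = +1.
(a,b)_7: α=1, u≡3; β=1, v≡1 (mod 7); (3|7)=-1, (1|7)=+1; sign (−1)^1·-1^1·+1^1 = +1.
(a,b)_3: α=-2, u≡2; β=2, v≡1 (mod 3); (2|3)=-1, (1|3)=+1; sign (−1)^0·-1^2·+1^-2 = +1.
(a,b)_2: α=1, β=-12; u≡1, v≡5 (mod 8); ε(u)ε(v)=0·0, αω(v)=1·1, βω(u)=-12·0; sum ≡ 1  ⇒  -1.
(a,b)_11: α=0, u≡4; β=1, v≡5 (mod 11); (4|11)=+1, (5|11)=+1; sign (−1)^0·+1^1·+1^0 = +1.
(a,b)_23: α=-2, u≡10; β=0, v≡11 (mod 23); (10|23)=-1, (11|23)=-1; sign (−1)^0·-1^0·-1^-2 = +1.
Ram(-910, 5005) = {2, 5}; no ℚ_2-point on the conic.

[2, 5]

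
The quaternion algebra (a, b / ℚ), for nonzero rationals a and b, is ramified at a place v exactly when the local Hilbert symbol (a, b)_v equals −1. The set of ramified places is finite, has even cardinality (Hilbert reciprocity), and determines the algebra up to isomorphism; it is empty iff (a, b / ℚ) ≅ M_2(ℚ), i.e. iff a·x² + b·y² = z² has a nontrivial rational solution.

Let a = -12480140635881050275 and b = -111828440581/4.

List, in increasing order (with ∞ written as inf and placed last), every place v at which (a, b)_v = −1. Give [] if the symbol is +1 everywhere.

(a, b) ≡ (-25051, -661706749) mod (ℚ^×)²; places V = {2, 5, 11, 13, 19, 31, 41, 47, 53, ∞}.
(a,b)_47: α=1, u≡26; β=1, v≡22 (mod 47); (26|47)=-1, (22|47)=-1; sign (−1)^1·-1^1·-1^1 = -1.
(a,b)_13: α=3, u≡10; β=2, v≡6 (mod 13); (10|13)=+1, (6|13)=-1; sign (−1)^0·+1^2·-1^3 = -1.
(a,b)_5: α=2, u≡4; β=0, v≡1 (mod 5); (4|5)=+1, (1|5)=+1; sign (−1)^0·+1^0·+1^2 = +1.
(a,b)_53: α=2, u≡3; β=1, v≡45 (mod 53); (3|53)=-1, (45|53)=-1; sign (−1)^0·-1^1·-1^2 = -1.
(a,b)_∞: sgn(-25051)=−, sgn(-661706749)=−, so -1.
(a,b)_11: α=2, u≡7; β=1, v≡2 (mod 11); (7|11)=-1, (2|11)=-1; sign (−1)^0·-1^1·-1^2 = -1.
(a,b)_31: α=2, u≡28; β=1, v≡11 (mod 31); (28|31)=+1, (11|31)=-1; sign (−1)^0·+1^1·-1^2 = +1.
(a,b)_19: α=2, u≡18; β=1, v≡16 (mod 19); (18|19)=-1, (16|19)=+1; sign (−1)^0·-1^1·+1^2 = -1.
(a,b)_2: α=0, β=-2; u≡5, v≡3 (mod 8); ε(u)ε(v)=0·1, αω(v)=0·1, βω(u)=-2·1; sum ≡ 0  ⇒  +1.
(a,b)_41: α=1, u≡4; β=1, v≡33 (mod 41); (4|41)=+1, (33|41)=+1; sign (−1)^0·+1^1·+1^1 = +1.
Ram(-25051, -661706749) = {11, 13, 19, 47, 53, ∞}; no ℚ_11-point on the conic.

[11, 13, 19, 47, 53, inf]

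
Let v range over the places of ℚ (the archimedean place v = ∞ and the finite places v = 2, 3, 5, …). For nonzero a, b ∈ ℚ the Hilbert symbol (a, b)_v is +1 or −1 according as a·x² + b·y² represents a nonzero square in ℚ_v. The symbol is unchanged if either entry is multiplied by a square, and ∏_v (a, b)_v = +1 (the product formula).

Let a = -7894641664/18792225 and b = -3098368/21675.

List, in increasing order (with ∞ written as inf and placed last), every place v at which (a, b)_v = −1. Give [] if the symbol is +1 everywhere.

[3, 13, 19, inf]

Mod squares: a ≡ -19, b ≡ -741. Check v ∈ {∞, 2, 3, 5, 7, 13, 17, 19}.
v=19: a=19^1·(≡18), b=19^1·(≡13) mod 19; (18|19)=-1, (13|19)=-1; (−1)^{1·1·9}·(-1)^1·(-1)^1 = -1.
v=2: v_2(a)=10, v_2(b)=8; units ≡ 5, 3 (mod 8); ε·ε+αω+βω = 0·1+10·1+8·1 ≡ 0  ⇒  (a,b)_2 = +1.
v=5: a=5^-2·(≡4), b=5^-2·(≡1) mod 5; (4|5)=+1, (1|5)=+1; (−1)^{-2·-2·2}·(+1)^-2·(+1)^-2 = +1.
v=3: a=3^-2·(≡2), b=3^-1·(≡2) mod 3; (2|3)=-1, (2|3)=-1; (−1)^{-2·-1·1}·(-1)^-1·(-1)^-2 = -1.
v=∞: -19 < 0 and -741 < 0  ⇒  (a,b)_∞ = -1.
v=17: a=17^-4·(≡8), b=17^-2·(≡5) mod 17; (8|17)=+1, (5|17)=-1; (−1)^{-4·-2·8}·(+1)^-2·(-1)^-4 = +1.
v=13: a=13^2·(≡11), b=13^1·(≡8) mod 13; (11|13)=-1, (8|13)=-1; (−1)^{2·1·6}·(-1)^1·(-1)^2 = -1.
v=7: a=7^4·(≡1), b=7^2·(≡2) mod 7; (1|7)=+1, (2|7)=+1; (−1)^{4·2·3}·(+1)^2·(+1)^4 = +1.
|Ram(-19, -741)| = 4, even; anisotropic at {3, 13, 19, ∞}.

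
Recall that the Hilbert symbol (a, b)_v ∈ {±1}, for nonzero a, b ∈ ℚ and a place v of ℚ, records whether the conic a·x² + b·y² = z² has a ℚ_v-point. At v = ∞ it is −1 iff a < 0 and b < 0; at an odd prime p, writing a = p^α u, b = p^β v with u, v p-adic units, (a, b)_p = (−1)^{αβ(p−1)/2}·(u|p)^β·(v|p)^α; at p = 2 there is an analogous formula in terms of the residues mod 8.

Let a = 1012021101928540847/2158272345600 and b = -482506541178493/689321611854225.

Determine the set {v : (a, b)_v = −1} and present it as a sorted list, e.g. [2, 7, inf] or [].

[2, 3]

(a, b) ≡ (858, -13) mod (ℚ^×)²; places V = {2, 3, 5, 7, 11, 13, 17, 47, 59, ∞}.
(a,b)_3: α=-5, u≡1; β=-14, v≡2 (mod 3); (1|3)=+1, (2|3)=-1; sign (−1)^0·+1^-14·-1^-5 = -1.
(a,b)_13: α=7, u≡12; β=7, v≡3 (mod 13); (12|13)=+1, (3|13)=+1; sign (−1)^0·+1^7·+1^7 = +1.
(a,b)_∞: sgn(858)=+, sgn(-13)=−, so +1.
(a,b)_59: α=4, u≡11; β=2, v≡15 (mod 59); (11|59)=-1, (15|59)=+1; sign (−1)^0·-1^2·+1^4 = +1.
(a,b)_47: α=0, u≡4; β=2, v≡37 (mod 47); (4|47)=+1, (37|47)=+1; sign (−1)^0·+1^2·+1^0 = +1.
(a,b)_17: α=-2, u≡1; β=0, v≡1 (mod 17); (1|17)=+1, (1|17)=+1; sign (−1)^0·+1^0·+1^-2 = +1.
(a,b)_7: α=-4, u≡2; β=-8, v≡1 (mod 7); (2|7)=+1, (1|7)=+1; sign (−1)^0·+1^-8·+1^-4 = +1.
(a,b)_2: α=-9, β=0; u≡5, v≡3 (mod 8); ε(u)ε(v)=0·1, αω(v)=-9·1, βω(u)=0·1; sum ≡ 1  ⇒  -1.
(a,b)_11: α=3, u≡4; β=0, v≡9 (mod 11); (4|11)=+1, (9|11)=+1; sign (−1)^0·+1^0·+1^3 = +1.
(a,b)_5: α=-2, u≡3; β=-2, v≡3 (mod 5); (3|5)=-1, (3|5)=-1; sign (−1)^0·-1^-2·-1^-2 = +1.
Ram(858, -13) = {2, 3}; no ℚ_2-point on the conic.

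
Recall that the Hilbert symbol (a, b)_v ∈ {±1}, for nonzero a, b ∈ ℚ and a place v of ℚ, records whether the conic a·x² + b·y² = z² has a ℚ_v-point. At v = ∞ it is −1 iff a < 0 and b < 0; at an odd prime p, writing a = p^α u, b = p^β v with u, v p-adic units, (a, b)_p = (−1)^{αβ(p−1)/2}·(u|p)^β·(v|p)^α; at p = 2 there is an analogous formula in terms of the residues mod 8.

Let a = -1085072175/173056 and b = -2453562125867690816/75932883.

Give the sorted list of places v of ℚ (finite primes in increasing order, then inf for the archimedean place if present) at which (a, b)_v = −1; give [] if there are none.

Mod squares: a ≡ -16687, b ≡ -16169703. Check v ∈ {∞, 2, 3, 5, 11, 13, 17, 19, 37, 41, 43}.
v=2: v_2(a)=-10, v_2(b)=6; units ≡ 1, 1 (mod 8); ε·ε+αω+βω = 0·0+-10·0+6·0 ≡ 0  ⇒  (a,b)_2 = +1.
v=19: a=19^0·(≡15), b=19^1·(≡17) mod 19; (15|19)=-1, (17|19)=+1; (−1)^{0·1·9}·(-1)^1·(+1)^0 = -1.
v=43: a=43^0·(≡15), b=43^-2·(≡9) mod 43; (15|43)=+1, (9|43)=+1; (−1)^{0·-2·21}·(+1)^-2·(+1)^0 = +1.
v=13: a=13^-2·(≡6), b=13^-2·(≡9) mod 13; (6|13)=-1, (9|13)=+1; (−1)^{-2·-2·6}·(-1)^-2·(+1)^-2 = +1.
v=11: a=11^1·(≡1), b=11^5·(≡1) mod 11; (1|11)=+1, (1|11)=+1; (−1)^{1·5·5}·(+1)^5·(+1)^1 = -1.
v=37: a=37^1·(≡21), b=37^1·(≡11) mod 37; (21|37)=+1, (11|37)=+1; (−1)^{1·1·18}·(+1)^1·(+1)^1 = +1.
v=17: a=17^2·(≡10), b=17^3·(≡2) mod 17; (10|17)=-1, (2|17)=+1; (−1)^{2·3·8}·(-1)^3·(+1)^2 = -1.
v=3: a=3^2·(≡2), b=3^-5·(≡1) mod 3; (2|3)=-1, (1|3)=+1; (−1)^{2·-5·1}·(-1)^-5·(+1)^2 = -1.
v=∞: -16687 < 0 and -16169703 < 0  ⇒  (a,b)_∞ = -1.
v=5: a=5^2·(≡3), b=5^0·(≡3) mod 5; (3|5)=-1, (3|5)=-1; (−1)^{2·0·2}·(-1)^0·(-1)^2 = +1.
v=41: a=41^1·(≡17), b=41^3·(≡5) mod 41; (17|41)=-1, (5|41)=+1; (−1)^{1·3·20}·(-1)^3·(+1)^1 = -1.
(-16687, -16169703 / ℚ) ramifies at {3, 11, 17, 19, 41, ∞}: a division algebra.

[3, 11, 17, 19, 41, inf]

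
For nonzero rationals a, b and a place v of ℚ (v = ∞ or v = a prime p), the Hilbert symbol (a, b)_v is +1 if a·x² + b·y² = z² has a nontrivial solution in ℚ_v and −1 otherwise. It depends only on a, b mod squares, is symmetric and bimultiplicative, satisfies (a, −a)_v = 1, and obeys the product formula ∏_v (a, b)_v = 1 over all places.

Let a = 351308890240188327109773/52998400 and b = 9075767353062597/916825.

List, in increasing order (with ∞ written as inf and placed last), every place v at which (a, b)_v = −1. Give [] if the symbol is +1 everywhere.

Mod squares: a ≡ 437, b ≡ 207669. Check v ∈ {∞, 2, 3, 5, 7, 11, 13, 19, 23, 29, 31}.
v=19: a=19^3·(≡7), b=19^2·(≡8) mod 19; (7|19)=+1, (8|19)=-1; (−1)^{3·2·9}·(+1)^2·(-1)^3 = -1.
v=31: a=31^2·(≡24), b=31^-1·(≡27) mod 31; (24|31)=-1, (27|31)=-1; (−1)^{2·-1·15}·(-1)^-1·(-1)^2 = -1.
v=3: a=3^16·(≡2), b=3^11·(≡1) mod 3; (2|3)=-1, (1|3)=+1; (−1)^{16·11·1}·(-1)^11·(+1)^16 = -1.
v=7: a=7^-2·(≡6), b=7^-1·(≡1) mod 7; (6|7)=-1, (1|7)=+1; (−1)^{-2·-1·3}·(-1)^-1·(+1)^-2 = -1.
v=∞: 437 > 0 and 207669 > 0  ⇒  (a,b)_∞ = +1.
v=29: a=29^2·(≡10), b=29^3·(≡21) mod 29; (10|29)=-1, (21|29)=-1; (−1)^{2·3·14}·(-1)^3·(-1)^2 = -1.
v=2: v_2(a)=-8, v_2(b)=0; units ≡ 5, 5 (mod 8); ε·ε+αω+βω = 0·0+-8·1+0·1 ≡ 0  ⇒  (a,b)_2 = +1.
v=23: a=23^3·(≡7), b=23^2·(≡3) mod 23; (7|23)=-1, (3|23)=+1; (−1)^{3·2·11}·(-1)^2·(+1)^3 = +1.
v=13: a=13^-2·(≡6), b=13^-2·(≡11) mod 13; (6|13)=-1, (11|13)=-1; (−1)^{-2·-2·6}·(-1)^-2·(-1)^-2 = +1.
v=5: a=5^-2·(≡3), b=5^-2·(≡4) mod 5; (3|5)=-1, (4|5)=+1; (−1)^{-2·-2·2}·(-1)^-2·(+1)^-2 = +1.
v=11: a=11^2·(≡2), b=11^1·(≡4) mod 11; (2|11)=-1, (4|11)=+1; (−1)^{2·1·5}·(-1)^1·(+1)^2 = -1.
|Ram(437, 207669)| = 6, even; anisotropic at {3, 7, 11, 19, 29, 31}.

[3, 7, 11, 19, 29, 31]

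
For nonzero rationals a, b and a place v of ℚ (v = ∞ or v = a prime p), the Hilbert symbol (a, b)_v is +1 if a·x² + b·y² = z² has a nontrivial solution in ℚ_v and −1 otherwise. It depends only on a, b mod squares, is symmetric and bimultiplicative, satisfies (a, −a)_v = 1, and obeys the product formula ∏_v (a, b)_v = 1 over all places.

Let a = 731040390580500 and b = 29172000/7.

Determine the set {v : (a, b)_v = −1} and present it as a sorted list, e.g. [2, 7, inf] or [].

[2, 5, 7, 17]

Mod squares: a ≡ 2805, b ≡ 510510. Check v ∈ {∞, 2, 3, 5, 7, 11, 13, 17}.
v=11: a=11^3·(≡2), b=11^1·(≡3) mod 11; (2|11)=-1, (3|11)=+1; (−1)^{3·1·5}·(-1)^1·(+1)^3 = +1.
v=∞: 2805 > 0 and 510510 > 0  ⇒  (a,b)_∞ = +1.
v=3: a=3^3·(≡2), b=3^1·(≡1) mod 3; (2|3)=-1, (1|3)=+1; (−1)^{3·1·1}·(-1)^1·(+1)^3 = +1.
v=7: a=7^2·(≡3), b=7^-1·(≡4) mod 7; (3|7)=-1, (4|7)=+1; (−1)^{2·-1·3}·(-1)^-1·(+1)^2 = -1.
v=2: v_2(a)=2, v_2(b)=5; units ≡ 5, 7 (mod 8); ε·ε+αω+βω = 0·1+2·0+5·1 ≡ 1  ⇒  (a,b)_2 = -1.
v=13: a=13^2·(≡12), b=13^1·(≡10) mod 13; (12|13)=+1, (10|13)=+1; (−1)^{2·1·6}·(+1)^1·(+1)^2 = +1.
v=5: a=5^3·(≡4), b=5^3·(≡3) mod 5; (4|5)=+1, (3|5)=-1; (−1)^{3·3·2}·(+1)^3·(-1)^3 = -1.
v=17: a=17^3·(≡3), b=17^1·(≡15) mod 17; (3|17)=-1, (15|17)=+1; (−1)^{3·1·8}·(-1)^1·(+1)^3 = -1.
Ram(2805, 510510) = {2, 5, 7, 17}; no ℚ_2-point on the conic.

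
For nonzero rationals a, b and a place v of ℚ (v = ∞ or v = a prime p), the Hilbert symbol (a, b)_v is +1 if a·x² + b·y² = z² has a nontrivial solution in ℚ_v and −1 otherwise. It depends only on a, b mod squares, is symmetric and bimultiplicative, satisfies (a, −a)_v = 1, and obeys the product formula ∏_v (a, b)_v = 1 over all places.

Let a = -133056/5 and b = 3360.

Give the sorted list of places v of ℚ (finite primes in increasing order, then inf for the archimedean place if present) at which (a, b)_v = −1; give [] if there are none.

[2, 5]

(a, b) ≡ (-1155, 210) mod (ℚ^×)²; places V = {2, 3, 5, 7, 11, ∞}.
(a,b)_7: α=1, u≡5; β=1, v≡4 (mod 7); (5|7)=-1, (4|7)=+1; sign (−1)^1·-1^1·+1^1 = +1.
(a,b)_5: α=-1, u≡4; β=1, v≡2 (mod 5); (4|5)=+1, (2|5)=-1; sign (−1)^0·+1^1·-1^-1 = -1.
(a,b)_∞: sgn(-1155)=−, sgn(210)=+, so +1.
(a,b)_2: α=6, β=5; u≡5, v≡1 (mod 8); ε(u)ε(v)=0·0, αω(v)=6·0, βω(u)=5·1; sum ≡ 1  ⇒  -1.
(a,b)_3: α=3, u≡2; β=1, v≡1 (mod 3); (2|3)=-1, (1|3)=+1; sign (−1)^1·-1^1·+1^3 = +1.
(a,b)_11: α=1, u≡3; β=0, v≡5 (mod 11); (3|11)=+1, (5|11)=+1; sign (−1)^0·+1^0·+1^1 = +1.
|Ram(-1155, 210)| = 2, even; anisotropic at {2, 5}.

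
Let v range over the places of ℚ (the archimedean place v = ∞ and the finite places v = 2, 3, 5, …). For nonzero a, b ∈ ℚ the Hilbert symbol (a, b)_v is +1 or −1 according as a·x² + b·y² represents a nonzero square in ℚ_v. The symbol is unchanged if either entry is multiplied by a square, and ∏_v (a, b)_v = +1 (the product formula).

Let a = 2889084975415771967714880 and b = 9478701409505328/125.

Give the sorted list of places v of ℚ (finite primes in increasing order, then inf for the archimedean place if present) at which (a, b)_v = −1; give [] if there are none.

Mod squares: a ≡ 21945, b ≡ 25935. Check v ∈ {∞, 2, 3, 5, 7, 11, 13, 19}.
v=11: a=11^3·(≡3), b=11^4·(≡2) mod 11; (3|11)=+1, (2|11)=-1; (−1)^{3·4·5}·(+1)^4·(-1)^3 = -1.
v=7: a=7^7·(≡6), b=7^5·(≡1) mod 7; (6|7)=-1, (1|7)=+1; (−1)^{7·5·3}·(-1)^5·(+1)^7 = +1.
v=5: a=5^1·(≡1), b=5^-3·(≡3) mod 5; (1|5)=+1, (3|5)=-1; (−1)^{1·-3·2}·(+1)^-3·(-1)^1 = -1.
v=19: a=19^5·(≡15), b=19^3·(≡7) mod 19; (15|19)=-1, (7|19)=+1; (−1)^{5·3·9}·(-1)^3·(+1)^5 = +1.
v=2: v_2(a)=6, v_2(b)=4; units ≡ 1, 7 (mod 8); ε·ε+αω+βω = 0·1+6·0+4·0 ≡ 0  ⇒  (a,b)_2 = +1.
v=3: a=3^9·(≡1), b=3^3·(≡2) mod 3; (1|3)=+1, (2|3)=-1; (−1)^{9·3·1}·(+1)^3·(-1)^9 = +1.
v=13: a=13^2·(≡12), b=13^1·(≡8) mod 13; (12|13)=+1, (8|13)=-1; (−1)^{2·1·6}·(+1)^1·(-1)^2 = +1.
v=∞: 21945 > 0 and 25935 > 0  ⇒  (a,b)_∞ = +1.
Ram(21945, 25935) = {5, 11}; no ℚ_5-point on the conic.

[5, 11]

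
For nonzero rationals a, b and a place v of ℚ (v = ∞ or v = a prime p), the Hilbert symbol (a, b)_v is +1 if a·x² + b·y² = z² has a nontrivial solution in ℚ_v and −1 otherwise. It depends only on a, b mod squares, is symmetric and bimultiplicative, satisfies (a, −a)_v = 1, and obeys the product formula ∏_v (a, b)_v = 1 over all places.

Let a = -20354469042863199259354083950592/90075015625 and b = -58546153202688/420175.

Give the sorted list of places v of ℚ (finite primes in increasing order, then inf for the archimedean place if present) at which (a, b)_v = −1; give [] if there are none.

Mod squares: a ≡ -1173, b ≡ -399. Check v ∈ {∞, 2, 3, 5, 7, 17, 19, 23}.
v=23: a=23^5·(≡9), b=23^2·(≡7) mod 23; (9|23)=+1, (7|23)=-1; (−1)^{5·2·11}·(+1)^2·(-1)^5 = -1.
v=∞: -1173 < 0 and -399 < 0  ⇒  (a,b)_∞ = -1.
v=19: a=19^2·(≡7), b=19^1·(≡9) mod 19; (7|19)=+1, (9|19)=+1; (−1)^{2·1·9}·(+1)^1·(+1)^2 = +1.
v=2: v_2(a)=16, v_2(b)=10; units ≡ 3, 1 (mod 8); ε·ε+αω+βω = 1·0+16·0+10·1 ≡ 0  ⇒  (a,b)_2 = +1.
v=7: a=7^-8·(≡5), b=7^-5·(≡6) mod 7; (5|7)=-1, (6|7)=-1; (−1)^{-8·-5·3}·(-1)^-5·(-1)^-8 = -1.
v=3: a=3^23·(≡2), b=3^9·(≡2) mod 3; (2|3)=-1, (2|3)=-1; (−1)^{23·9·1}·(-1)^9·(-1)^23 = -1.
v=5: a=5^-6·(≡3), b=5^-2·(≡1) mod 5; (3|5)=-1, (1|5)=+1; (−1)^{-6·-2·2}·(-1)^-2·(+1)^-6 = +1.
v=17: a=17^5·(≡1), b=17^2·(≡16) mod 17; (1|17)=+1, (16|17)=+1; (−1)^{5·2·8}·(+1)^2·(+1)^5 = +1.
Ram(-1173, -399) = {3, 7, 23, ∞}; no ℚ_3-point on the conic.

[3, 7, 23, inf]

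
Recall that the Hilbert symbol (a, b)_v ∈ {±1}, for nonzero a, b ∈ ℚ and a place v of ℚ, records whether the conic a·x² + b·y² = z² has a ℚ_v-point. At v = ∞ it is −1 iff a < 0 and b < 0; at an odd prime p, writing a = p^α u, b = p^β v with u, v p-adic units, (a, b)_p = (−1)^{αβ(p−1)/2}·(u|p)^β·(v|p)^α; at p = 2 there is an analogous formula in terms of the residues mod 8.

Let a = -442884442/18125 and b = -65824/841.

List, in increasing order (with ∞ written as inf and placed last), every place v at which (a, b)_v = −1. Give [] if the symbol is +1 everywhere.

[2, 13, 17, inf]

Mod squares: a ≡ -12818, b ≡ -34. Check v ∈ {∞, 2, 5, 7, 11, 13, 17, 29}.
v=29: a=29^-1·(≡23), b=29^-2·(≡6) mod 29; (23|29)=+1, (6|29)=+1; (−1)^{-1·-2·14}·(+1)^-2·(+1)^-1 = +1.
v=7: a=7^2·(≡6), b=7^0·(≡4) mod 7; (6|7)=-1, (4|7)=+1; (−1)^{2·0·3}·(-1)^0·(+1)^2 = +1.
v=2: v_2(a)=1, v_2(b)=5; units ≡ 7, 7 (mod 8); ε·ε+αω+βω = 1·1+1·0+5·0 ≡ 1  ⇒  (a,b)_2 = -1.
v=11: a=11^2·(≡6), b=11^2·(≡10) mod 11; (6|11)=-1, (10|11)=-1; (−1)^{2·2·5}·(-1)^2·(-1)^2 = +1.
v=∞: -12818 < 0 and -34 < 0  ⇒  (a,b)_∞ = -1.
v=13: a=13^3·(≡6), b=13^0·(≡11) mod 13; (6|13)=-1, (11|13)=-1; (−1)^{3·0·6}·(-1)^0·(-1)^3 = -1.
v=17: a=17^1·(≡5), b=17^1·(≡9) mod 17; (5|17)=-1, (9|17)=+1; (−1)^{1·1·8}·(-1)^1·(+1)^1 = -1.
v=5: a=5^-4·(≡2), b=5^0·(≡1) mod 5; (2|5)=-1, (1|5)=+1; (−1)^{-4·0·2}·(-1)^0·(+1)^-4 = +1.
(-12818, -34 / ℚ) ramifies at {2, 13, 17, ∞}: a division algebra.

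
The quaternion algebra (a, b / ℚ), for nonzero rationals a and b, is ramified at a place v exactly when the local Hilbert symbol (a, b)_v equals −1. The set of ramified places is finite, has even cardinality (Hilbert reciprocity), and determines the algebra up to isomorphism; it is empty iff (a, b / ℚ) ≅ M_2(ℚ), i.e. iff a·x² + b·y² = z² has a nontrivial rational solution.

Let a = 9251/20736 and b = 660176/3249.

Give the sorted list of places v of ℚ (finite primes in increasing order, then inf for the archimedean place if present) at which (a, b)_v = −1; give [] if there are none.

(a, b) ≡ (11, 341) mod (ℚ^×)²; places V = {2, 3, 11, 19, 29, 31, ∞}.
(a,b)_3: α=-4, u≡2; β=-2, v≡2 (mod 3); (2|3)=-1, (2|3)=-1; sign (−1)^0·-1^-2·-1^-4 = +1.
(a,b)_2: α=-8, β=4; u≡3, v≡5 (mod 8); ε(u)ε(v)=1·0, αω(v)=-8·1, βω(u)=4·1; sum ≡ 0  ⇒  +1.
(a,b)_29: α=2, u≡11; β=0, v≡20 (mod 29); (11|29)=-1, (20|29)=+1; sign (−1)^0·-1^0·+1^2 = +1.
(a,b)_∞: sgn(11)=+, sgn(341)=+, so +1.
(a,b)_19: α=0, u≡16; β=-2, v≡15 (mod 19); (16|19)=+1, (15|19)=-1; sign (−1)^0·+1^-2·-1^0 = +1.
(a,b)_31: α=0, u≡6; β=1, v≡26 (mod 31); (6|31)=-1, (26|31)=-1; sign (−1)^0·-1^1·-1^0 = -1.
(a,b)_11: α=1, u≡5; β=3, v≡3 (mod 11); (5|11)=+1, (3|11)=+1; sign (−1)^1·+1^3·+1^1 = -1.
|Ram(11, 341)| = 2, even; anisotropic at {11, 31}.

[11, 31]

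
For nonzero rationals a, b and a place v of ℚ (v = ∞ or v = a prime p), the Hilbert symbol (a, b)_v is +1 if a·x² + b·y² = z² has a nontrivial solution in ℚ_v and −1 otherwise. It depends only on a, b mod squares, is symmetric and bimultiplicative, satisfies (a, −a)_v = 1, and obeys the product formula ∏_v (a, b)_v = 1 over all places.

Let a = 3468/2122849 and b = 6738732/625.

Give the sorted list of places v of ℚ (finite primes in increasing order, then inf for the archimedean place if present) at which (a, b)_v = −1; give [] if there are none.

(a, b) ≡ (3, 1547) mod (ℚ^×)²; places V = {2, 3, 5, 7, 11, 13, 17, 31, 47, ∞}.
(a,b)_13: α=0, u≡10; β=1, v≡2 (mod 13); (10|13)=+1, (2|13)=-1; sign (−1)^0·+1^1·-1^0 = +1.
(a,b)_7: α=0, u≡3; β=1, v≡4 (mod 7); (3|7)=-1, (4|7)=+1; sign (−1)^0·-1^1·+1^0 = -1.
(a,b)_11: α=0, u≡1; β=2, v≡6 (mod 11); (1|11)=+1, (6|11)=-1; sign (−1)^0·+1^2·-1^0 = +1.
(a,b)_17: α=2, u≡10; β=1, v≡11 (mod 17); (10|17)=-1, (11|17)=-1; sign (−1)^0·-1^1·-1^2 = -1.
(a,b)_3: α=1, u≡1; β=2, v≡2 (mod 3); (1|3)=+1, (2|3)=-1; sign (−1)^0·+1^2·-1^1 = -1.
(a,b)_∞: sgn(3)=+, sgn(1547)=+, so +1.
(a,b)_2: α=2, β=2; u≡3, v≡3 (mod 8); ε(u)ε(v)=1·1, αω(v)=2·1, βω(u)=2·1; sum ≡ 1  ⇒  -1.
(a,b)_31: α=-2, u≡15; β=0, v≡9 (mod 31); (15|31)=-1, (9|31)=+1; sign (−1)^0·-1^0·+1^-2 = +1.
(a,b)_47: α=-2, u≡4; β=0, v≡11 (mod 47); (4|47)=+1, (11|47)=-1; sign (−1)^0·+1^0·-1^-2 = +1.
(a,b)_5: α=0, u≡2; β=-4, v≡2 (mod 5); (2|5)=-1, (2|5)=-1; sign (−1)^0·-1^-4·-1^0 = +1.
Ram(3, 1547) = {2, 3, 7, 17}; no ℚ_2-point on the conic.

[2, 3, 7, 17]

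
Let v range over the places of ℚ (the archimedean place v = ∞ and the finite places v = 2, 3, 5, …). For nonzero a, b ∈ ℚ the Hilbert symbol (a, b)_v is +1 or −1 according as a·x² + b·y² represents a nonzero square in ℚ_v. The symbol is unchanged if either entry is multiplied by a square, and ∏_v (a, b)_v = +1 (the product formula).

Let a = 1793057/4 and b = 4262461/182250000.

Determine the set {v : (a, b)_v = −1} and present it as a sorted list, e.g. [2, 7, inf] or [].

Mod squares: a ≡ 36593, b ≡ 301. Check v ∈ {∞, 2, 3, 5, 7, 17, 23, 37, 43}.
v=3: a=3^0·(≡2), b=3^-6·(≡1) mod 3; (2|3)=-1, (1|3)=+1; (−1)^{0·-6·1}·(-1)^-6·(+1)^0 = +1.
v=5: a=5^0·(≡3), b=5^-6·(≡4) mod 5; (3|5)=-1, (4|5)=+1; (−1)^{0·-6·2}·(-1)^-6·(+1)^0 = +1.
v=7: a=7^2·(≡1), b=7^3·(≡1) mod 7; (1|7)=+1, (1|7)=+1; (−1)^{2·3·3}·(+1)^3·(+1)^2 = +1.
v=23: a=23^1·(≡3), b=23^0·(≡9) mod 23; (3|23)=+1, (9|23)=+1; (−1)^{1·0·11}·(+1)^0·(+1)^1 = +1.
v=∞: 36593 > 0 and 301 > 0  ⇒  (a,b)_∞ = +1.
v=2: v_2(a)=-2, v_2(b)=-4; units ≡ 1, 5 (mod 8); ε·ε+αω+βω = 0·0+-2·1+-4·0 ≡ 0  ⇒  (a,b)_2 = +1.
v=17: a=17^0·(≡4), b=17^2·(≡11) mod 17; (4|17)=+1, (11|17)=-1; (−1)^{0·2·8}·(+1)^2·(-1)^0 = +1.
v=43: a=43^1·(≡8), b=43^1·(≡3) mod 43; (8|43)=-1, (3|43)=-1; (−1)^{1·1·21}·(-1)^1·(-1)^1 = -1.
v=37: a=37^1·(≡7), b=37^0·(≡35) mod 37; (7|37)=+1, (35|37)=-1; (−1)^{1·0·18}·(+1)^0·(-1)^1 = -1.
|Ram(36593, 301)| = 2, even; anisotropic at {37, 43}.

[37, 43]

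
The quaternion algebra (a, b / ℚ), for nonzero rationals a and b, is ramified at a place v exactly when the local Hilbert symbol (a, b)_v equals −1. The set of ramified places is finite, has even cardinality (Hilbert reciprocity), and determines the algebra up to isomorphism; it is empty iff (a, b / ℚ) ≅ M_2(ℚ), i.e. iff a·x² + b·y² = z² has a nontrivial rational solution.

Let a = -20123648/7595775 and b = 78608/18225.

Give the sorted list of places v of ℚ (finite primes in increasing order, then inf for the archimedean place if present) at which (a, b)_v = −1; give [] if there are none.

(a, b) ≡ (-527, 17) mod (ℚ^×)²; places V = {2, 3, 5, 11, 17, 31, ∞}.
(a,b)_11: α=-2, u≡3; β=0, v≡10 (mod 11); (3|11)=+1, (10|11)=-1; sign (−1)^0·+1^0·-1^-2 = +1.
(a,b)_2: α=12, β=4; u≡1, v≡1 (mod 8); ε(u)ε(v)=0·0, αω(v)=12·0, βω(u)=4·0; sum ≡ 0  ⇒  +1.
(a,b)_17: α=3, u≡7; β=3, v≡16 (mod 17); (7|17)=-1, (16|17)=+1; sign (−1)^0·-1^3·+1^3 = -1.
(a,b)_5: α=-2, u≡2; β=-2, v≡2 (mod 5); (2|5)=-1, (2|5)=-1; sign (−1)^0·-1^-2·-1^-2 = +1.
(a,b)_31: α=-1, u≡2; β=0, v≡13 (mod 31); (2|31)=+1, (13|31)=-1; sign (−1)^0·+1^0·-1^-1 = -1.
(a,b)_∞: sgn(-527)=−, sgn(17)=+, so +1.
(a,b)_3: α=-4, u≡1; β=-6, v≡2 (mod 3); (1|3)=+1, (2|3)=-1; sign (−1)^0·+1^-6·-1^-4 = +1.
|Ram(-527, 17)| = 2, even; anisotropic at {17, 31}.

[17, 31]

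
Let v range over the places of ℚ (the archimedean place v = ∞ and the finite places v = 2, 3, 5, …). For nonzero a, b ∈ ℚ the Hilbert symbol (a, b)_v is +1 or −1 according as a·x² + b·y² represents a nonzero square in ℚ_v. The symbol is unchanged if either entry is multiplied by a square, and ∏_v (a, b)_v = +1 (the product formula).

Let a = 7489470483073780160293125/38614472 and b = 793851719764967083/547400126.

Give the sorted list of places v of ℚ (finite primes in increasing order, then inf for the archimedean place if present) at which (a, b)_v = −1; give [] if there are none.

[29, 31]

(a, b) ≡ (58, 109802) mod (ℚ^×)²; places V = {2, 3, 5, 7, 11, 13, 19, 23, 29, 31, 37, ∞}.
(a,b)_5: α=4, u≡2; β=0, v≡3 (mod 5); (2|5)=-1, (3|5)=-1; sign (−1)^0·-1^0·-1^4 = +1.
(a,b)_19: α=0, u≡16; β=4, v≡7 (mod 19); (16|19)=+1, (7|19)=+1; sign (−1)^0·+1^4·+1^0 = +1.
(a,b)_31: α=8, u≡13; β=5, v≡7 (mod 31); (13|31)=-1, (7|31)=+1; sign (−1)^0·-1^5·+1^8 = -1.
(a,b)_13: α=-6, u≡8; β=-4, v≡3 (mod 13); (8|13)=-1, (3|13)=+1; sign (−1)^0·-1^-4·+1^-6 = +1.
(a,b)_29: α=3, u≡2; β=2, v≡10 (mod 29); (2|29)=-1, (10|29)=-1; sign (−1)^0·-1^2·-1^3 = -1.
(a,b)_2: α=-3, β=-1; u≡5, v≡5 (mod 8); ε(u)ε(v)=0·0, αω(v)=-3·1, βω(u)=-1·1; sum ≡ 0  ⇒  +1.
(a,b)_∞: sgn(58)=+, sgn(109802)=+, so +1.
(a,b)_37: α=0, u≡26; β=-2, v≡23 (mod 37); (26|37)=+1, (23|37)=-1; sign (−1)^0·+1^-2·-1^0 = +1.
(a,b)_7: α=0, u≡1; β=-1, v≡3 (mod 7); (1|7)=+1, (3|7)=-1; sign (−1)^0·+1^-1·-1^0 = +1.
(a,b)_3: α=2, u≡1; β=0, v≡2 (mod 3); (1|3)=+1, (2|3)=-1; sign (−1)^0·+1^0·-1^2 = +1.
(a,b)_23: α=2, u≡1; β=1, v≡3 (mod 23); (1|23)=+1, (3|23)=+1; sign (−1)^0·+1^1·+1^2 = +1.
(a,b)_11: α=2, u≡4; β=1, v≡1 (mod 11); (4|11)=+1, (1|11)=+1; sign (−1)^0·+1^1·+1^2 = +1.
(58, 109802 / ℚ) ramifies at {29, 31}: a division algebra.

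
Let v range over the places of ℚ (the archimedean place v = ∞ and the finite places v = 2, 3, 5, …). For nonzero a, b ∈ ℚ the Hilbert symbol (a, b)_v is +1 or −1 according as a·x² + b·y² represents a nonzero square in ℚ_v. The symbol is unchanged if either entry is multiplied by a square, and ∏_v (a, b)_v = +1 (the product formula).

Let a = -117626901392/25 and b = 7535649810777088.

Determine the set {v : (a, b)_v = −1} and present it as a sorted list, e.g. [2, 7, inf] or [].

(a, b) ≡ (-7337, 60697) mod (ℚ^×)²; places V = {2, 5, 7, 11, 13, 23, 29, ∞}.
(a,b)_2: α=4, β=10; u≡7, v≡1 (mod 8); ε(u)ε(v)=1·0, αω(v)=4·0, βω(u)=10·0; sum ≡ 0  ⇒  +1.
(a,b)_13: α=2, u≡2; β=3, v≡2 (mod 13); (2|13)=-1, (2|13)=-1; sign (−1)^0·-1^3·-1^2 = -1.
(a,b)_11: α=3, u≡5; β=4, v≡2 (mod 11); (5|11)=+1, (2|11)=-1; sign (−1)^0·+1^4·-1^3 = -1.
(a,b)_5: α=-2, u≡3; β=0, v≡3 (mod 5); (3|5)=-1, (3|5)=-1; sign (−1)^0·-1^0·-1^-2 = +1.
(a,b)_∞: sgn(-7337)=−, sgn(60697)=+, so +1.
(a,b)_7: α=2, u≡6; β=3, v≡5 (mod 7); (6|7)=-1, (5|7)=-1; sign (−1)^0·-1^3·-1^2 = -1.
(a,b)_23: α=1, u≡6; β=1, v≡7 (mod 23); (6|23)=+1, (7|23)=-1; sign (−1)^1·+1^1·-1^1 = +1.
(a,b)_29: α=1, u≡21; β=1, v≡20 (mod 29); (21|29)=-1, (20|29)=+1; sign (−1)^0·-1^1·+1^1 = -1.
Ram(-7337, 60697) = {7, 11, 13, 29}; no ℚ_7-point on the conic.

[7, 11, 13, 29]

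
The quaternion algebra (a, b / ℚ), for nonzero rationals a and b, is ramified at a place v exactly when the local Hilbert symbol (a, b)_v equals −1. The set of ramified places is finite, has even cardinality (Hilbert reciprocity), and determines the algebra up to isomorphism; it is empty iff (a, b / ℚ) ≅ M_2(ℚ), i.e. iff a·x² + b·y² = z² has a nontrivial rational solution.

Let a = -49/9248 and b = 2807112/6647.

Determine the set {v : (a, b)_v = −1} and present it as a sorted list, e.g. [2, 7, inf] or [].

[2, 7, 23, 31]

Mod squares: a ≡ -2, b ≡ 329406. Check v ∈ {∞, 2, 3, 7, 11, 17, 23, 31}.
v=7: a=7^2·(≡6), b=7^3·(≡2) mod 7; (6|7)=-1, (2|7)=+1; (−1)^{2·3·3}·(-1)^3·(+1)^2 = -1.
v=3: a=3^0·(≡1), b=3^1·(≡2) mod 3; (1|3)=+1, (2|3)=-1; (−1)^{0·1·1}·(+1)^1·(-1)^0 = +1.
v=17: a=17^-2·(≡16), b=17^-2·(≡12) mod 17; (16|17)=+1, (12|17)=-1; (−1)^{-2·-2·8}·(+1)^-2·(-1)^-2 = +1.
v=23: a=23^0·(≡10), b=23^-1·(≡13) mod 23; (10|23)=-1, (13|23)=+1; (−1)^{0·-1·11}·(-1)^-1·(+1)^0 = -1.
v=2: v_2(a)=-5, v_2(b)=3; units ≡ 7, 7 (mod 8); ε·ε+αω+βω = 1·1+-5·0+3·0 ≡ 1  ⇒  (a,b)_2 = -1.
v=∞: -2 < 0 and 329406 > 0  ⇒  (a,b)_∞ = +1.
v=11: a=11^0·(≡9), b=11^1·(≡1) mod 11; (9|11)=+1, (1|11)=+1; (−1)^{0·1·5}·(+1)^1·(+1)^0 = +1.
v=31: a=31^0·(≡23), b=31^1·(≡12) mod 31; (23|31)=-1, (12|31)=-1; (−1)^{0·1·15}·(-1)^1·(-1)^0 = -1.
Ram(-2, 329406) = {2, 7, 23, 31}; no ℚ_2-point on the conic.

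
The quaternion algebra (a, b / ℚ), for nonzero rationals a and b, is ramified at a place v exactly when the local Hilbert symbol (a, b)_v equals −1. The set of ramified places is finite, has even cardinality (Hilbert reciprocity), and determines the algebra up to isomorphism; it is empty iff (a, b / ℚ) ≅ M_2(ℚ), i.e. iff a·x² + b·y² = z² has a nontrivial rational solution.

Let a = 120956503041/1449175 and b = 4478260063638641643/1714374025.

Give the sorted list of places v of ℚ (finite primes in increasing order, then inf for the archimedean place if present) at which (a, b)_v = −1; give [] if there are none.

(a, b) ≡ (1463, 3) mod (ℚ^×)²; places V = {2, 3, 5, 7, 11, 13, 19, ∞}.
(a,b)_11: α=3, u≡5; β=4, v≡9 (mod 11); (5|11)=+1, (9|11)=+1; sign (−1)^0·+1^4·+1^3 = +1.
(a,b)_2: α=0, β=0; u≡7, v≡3 (mod 8); ε(u)ε(v)=1·1, αω(v)=0·1, βω(u)=0·0; sum ≡ 1  ⇒  -1.
(a,b)_13: α=-2, u≡11; β=-4, v≡3 (mod 13); (11|13)=-1, (3|13)=+1; sign (−1)^0·-1^-4·+1^-2 = +1.
(a,b)_19: α=1, u≡6; β=2, v≡18 (mod 19); (6|19)=+1, (18|19)=-1; sign (−1)^0·+1^2·-1^1 = -1.
(a,b)_3: α=14, u≡2; β=25, v≡1 (mod 3); (2|3)=-1, (1|3)=+1; sign (−1)^0·-1^25·+1^14 = -1.
(a,b)_7: α=-3, u≡6; β=-4, v≡5 (mod 7); (6|7)=-1, (5|7)=-1; sign (−1)^0·-1^-4·-1^-3 = -1.
(a,b)_∞: sgn(1463)=+, sgn(3)=+, so +1.
(a,b)_5: α=-2, u≡3; β=-2, v≡3 (mod 5); (3|5)=-1, (3|5)=-1; sign (−1)^0·-1^-2·-1^-2 = +1.
|Ram(1463, 3)| = 4, even; anisotropic at {2, 3, 7, 19}.

[2, 3, 7, 19]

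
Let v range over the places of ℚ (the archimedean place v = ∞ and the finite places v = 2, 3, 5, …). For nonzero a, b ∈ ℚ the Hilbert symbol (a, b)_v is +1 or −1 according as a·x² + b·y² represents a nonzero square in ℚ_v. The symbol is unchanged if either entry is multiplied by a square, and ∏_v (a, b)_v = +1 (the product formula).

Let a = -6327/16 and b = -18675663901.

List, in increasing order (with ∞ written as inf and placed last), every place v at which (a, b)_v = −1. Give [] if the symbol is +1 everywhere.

[19, 23, 53, inf]

Mod squares: a ≡ -703, b ≡ -37789. Check v ∈ {∞, 2, 3, 19, 23, 31, 37, 53}.
v=37: a=37^1·(≡24), b=37^2·(≡34) mod 37; (24|37)=-1, (34|37)=+1; (−1)^{1·2·18}·(-1)^2·(+1)^1 = +1.
v=31: a=31^0·(≡25), b=31^1·(≡23) mod 31; (25|31)=+1, (23|31)=-1; (−1)^{0·1·15}·(+1)^1·(-1)^0 = +1.
v=∞: -703 < 0 and -37789 < 0  ⇒  (a,b)_∞ = -1.
v=23: a=23^0·(≡20), b=23^1·(≡12) mod 23; (20|23)=-1, (12|23)=+1; (−1)^{0·1·11}·(-1)^1·(+1)^0 = -1.
v=53: a=53^0·(≡12), b=53^1·(≡13) mod 53; (12|53)=-1, (13|53)=+1; (−1)^{0·1·26}·(-1)^1·(+1)^0 = -1.
v=19: a=19^1·(≡16), b=19^2·(≡2) mod 19; (16|19)=+1, (2|19)=-1; (−1)^{1·2·9}·(+1)^2·(-1)^1 = -1.
v=2: v_2(a)=-4, v_2(b)=0; units ≡ 1, 3 (mod 8); ε·ε+αω+βω = 0·1+-4·1+0·0 ≡ 0  ⇒  (a,b)_2 = +1.
v=3: a=3^2·(≡2), b=3^0·(≡2) mod 3; (2|3)=-1, (2|3)=-1; (−1)^{2·0·1}·(-1)^0·(-1)^2 = +1.
|Ram(-703, -37789)| = 4, even; anisotropic at {19, 23, 53, ∞}.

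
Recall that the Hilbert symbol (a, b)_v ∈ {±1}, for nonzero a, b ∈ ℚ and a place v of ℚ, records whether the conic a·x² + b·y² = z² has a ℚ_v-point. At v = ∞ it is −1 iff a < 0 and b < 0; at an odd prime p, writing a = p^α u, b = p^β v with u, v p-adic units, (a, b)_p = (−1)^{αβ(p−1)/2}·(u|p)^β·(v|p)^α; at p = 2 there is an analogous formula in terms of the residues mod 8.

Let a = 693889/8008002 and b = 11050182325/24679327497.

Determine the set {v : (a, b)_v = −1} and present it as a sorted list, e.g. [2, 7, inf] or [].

Mod squares: a ≡ 2, b ≡ 429. Check v ∈ {∞, 2, 3, 5, 7, 11, 13, 17, 23, 29, 41}.
v=11: a=11^0·(≡10), b=11^-1·(≡2) mod 11; (10|11)=-1, (2|11)=-1; (−1)^{0·-1·5}·(-1)^-1·(-1)^0 = -1.
v=29: a=29^-2·(≡18), b=29^-2·(≡24) mod 29; (18|29)=-1, (24|29)=+1; (−1)^{-2·-2·14}·(-1)^-2·(+1)^-2 = +1.
v=2: v_2(a)=-1, v_2(b)=0; units ≡ 1, 5 (mod 8); ε·ε+αω+βω = 0·0+-1·1+0·0 ≡ 1  ⇒  (a,b)_2 = -1.
v=41: a=41^0·(≡1), b=41^-2·(≡13) mod 41; (1|41)=+1, (13|41)=-1; (−1)^{0·-2·20}·(+1)^-2·(-1)^0 = +1.
v=∞: 2 > 0 and 429 > 0  ⇒  (a,b)_∞ = +1.
v=7: a=7^4·(≡1), b=7^6·(≡1) mod 7; (1|7)=+1, (1|7)=+1; (−1)^{4·6·3}·(+1)^6·(+1)^4 = +1.
v=5: a=5^0·(≡2), b=5^2·(≡4) mod 5; (2|5)=-1, (4|5)=+1; (−1)^{0·2·2}·(-1)^2·(+1)^0 = +1.
v=13: a=13^0·(≡7), b=13^1·(≡7) mod 13; (7|13)=-1, (7|13)=-1; (−1)^{0·1·6}·(-1)^1·(-1)^0 = -1.
v=3: a=3^-2·(≡2), b=3^-1·(≡2) mod 3; (2|3)=-1, (2|3)=-1; (−1)^{-2·-1·1}·(-1)^-1·(-1)^-2 = -1.
v=23: a=23^-2·(≡12), b=23^-2·(≡19) mod 23; (12|23)=+1, (19|23)=-1; (−1)^{-2·-2·11}·(+1)^-2·(-1)^-2 = +1.
v=17: a=17^2·(≡13), b=17^2·(≡8) mod 17; (13|17)=+1, (8|17)=+1; (−1)^{2·2·8}·(+1)^2·(+1)^2 = +1.
Ram(2, 429) = {2, 3, 11, 13}; no ℚ_2-point on the conic.

[2, 3, 11, 13]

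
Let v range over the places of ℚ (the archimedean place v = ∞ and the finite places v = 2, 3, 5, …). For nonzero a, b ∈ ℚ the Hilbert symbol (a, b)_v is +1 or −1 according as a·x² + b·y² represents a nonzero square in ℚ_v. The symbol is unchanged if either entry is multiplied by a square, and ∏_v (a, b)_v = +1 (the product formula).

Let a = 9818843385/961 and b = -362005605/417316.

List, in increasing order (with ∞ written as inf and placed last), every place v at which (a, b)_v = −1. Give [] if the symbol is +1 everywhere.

Mod squares: a ≡ 343785, b ≡ -26445. Check v ∈ {∞, 2, 3, 5, 13, 17, 19, 31, 41, 43}.
v=13: a=13^5·(≡10), b=13^2·(≡10) mod 13; (10|13)=+1, (10|13)=+1; (−1)^{5·2·6}·(+1)^2·(+1)^5 = +1.
v=2: v_2(a)=0, v_2(b)=-2; units ≡ 1, 3 (mod 8); ε·ε+αω+βω = 0·1+0·1+-2·0 ≡ 0  ⇒  (a,b)_2 = +1.
v=43: a=43^1·(≡24), b=43^1·(≡20) mod 43; (24|43)=+1, (20|43)=-1; (−1)^{1·1·21}·(+1)^1·(-1)^1 = +1.
v=∞: 343785 > 0 and -26445 < 0  ⇒  (a,b)_∞ = +1.
v=3: a=3^1·(≡1), b=3^5·(≡2) mod 3; (1|3)=+1, (2|3)=-1; (−1)^{1·5·1}·(+1)^5·(-1)^1 = +1.
v=5: a=5^1·(≡2), b=5^1·(≡4) mod 5; (2|5)=-1, (4|5)=+1; (−1)^{1·1·2}·(-1)^1·(+1)^1 = -1.
v=17: a=17^0·(≡5), b=17^-2·(≡6) mod 17; (5|17)=-1, (6|17)=-1; (−1)^{0·-2·8}·(-1)^-2·(-1)^0 = +1.
v=19: a=19^0·(≡10), b=19^-2·(≡10) mod 19; (10|19)=-1, (10|19)=-1; (−1)^{0·-2·9}·(-1)^-2·(-1)^0 = +1.
v=41: a=41^1·(≡36), b=41^1·(≡22) mod 41; (36|41)=+1, (22|41)=-1; (−1)^{1·1·20}·(+1)^1·(-1)^1 = -1.
v=31: a=31^-2·(≡12), b=31^0·(≡6) mod 31; (12|31)=-1, (6|31)=-1; (−1)^{-2·0·15}·(-1)^0·(-1)^-2 = +1.
(343785, -26445 / ℚ) ramifies at {5, 41}: a division algebra.

[5, 41]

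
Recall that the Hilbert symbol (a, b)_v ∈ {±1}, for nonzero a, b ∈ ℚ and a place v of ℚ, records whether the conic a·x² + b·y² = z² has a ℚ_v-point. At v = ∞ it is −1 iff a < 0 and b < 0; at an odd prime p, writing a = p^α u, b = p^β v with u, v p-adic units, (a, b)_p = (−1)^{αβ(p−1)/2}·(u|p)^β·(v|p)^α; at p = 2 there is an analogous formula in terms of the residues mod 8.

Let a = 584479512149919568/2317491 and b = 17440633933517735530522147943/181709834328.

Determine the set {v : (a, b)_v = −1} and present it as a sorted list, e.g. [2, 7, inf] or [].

Mod squares: a ≡ 143, b ≡ 874874. Check v ∈ {∞, 2, 3, 7, 11, 13, 17, 19, 23, 31, 43}.
v=11: a=11^-1·(≡8), b=11^-3·(≡1) mod 11; (8|11)=-1, (1|11)=+1; (−1)^{-1·-3·5}·(-1)^-3·(+1)^-1 = +1.
v=13: a=13^3·(≡11), b=13^5·(≡9) mod 13; (11|13)=-1, (9|13)=+1; (−1)^{3·5·6}·(-1)^5·(+1)^3 = -1.
v=7: a=7^2·(≡6), b=7^3·(≡1) mod 7; (6|7)=-1, (1|7)=+1; (−1)^{2·3·3}·(-1)^3·(+1)^2 = -1.
v=2: v_2(a)=4, v_2(b)=-3; units ≡ 7, 5 (mod 8); ε·ε+αω+βω = 1·0+4·1+-3·0 ≡ 0  ⇒  (a,b)_2 = +1.
v=23: a=23^2·(≡14), b=23^3·(≡22) mod 23; (14|23)=-1, (22|23)=-1; (−1)^{2·3·11}·(-1)^3·(-1)^2 = -1.
v=17: a=17^-2·(≡12), b=17^-2·(≡12) mod 17; (12|17)=-1, (12|17)=-1; (−1)^{-2·-2·8}·(-1)^-2·(-1)^-2 = +1.
v=3: a=3^-6·(≡2), b=3^-10·(≡2) mod 3; (2|3)=-1, (2|3)=-1; (−1)^{-6·-10·1}·(-1)^-10·(-1)^-6 = +1.
v=19: a=19^2·(≡13), b=19^3·(≡1) mod 19; (13|19)=-1, (1|19)=+1; (−1)^{2·3·9}·(-1)^3·(+1)^2 = -1.
v=∞: 143 > 0 and 874874 > 0  ⇒  (a,b)_∞ = +1.
v=31: a=31^2·(≡9), b=31^6·(≡30) mod 31; (9|31)=+1, (30|31)=-1; (−1)^{2·6·15}·(+1)^6·(-1)^2 = +1.
v=43: a=43^2·(≡41), b=43^2·(≡34) mod 43; (41|43)=+1, (34|43)=-1; (−1)^{2·2·21}·(+1)^2·(-1)^2 = +1.
Ram(143, 874874) = {7, 13, 19, 23}; no ℚ_7-point on the conic.

[7, 13, 19, 23]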